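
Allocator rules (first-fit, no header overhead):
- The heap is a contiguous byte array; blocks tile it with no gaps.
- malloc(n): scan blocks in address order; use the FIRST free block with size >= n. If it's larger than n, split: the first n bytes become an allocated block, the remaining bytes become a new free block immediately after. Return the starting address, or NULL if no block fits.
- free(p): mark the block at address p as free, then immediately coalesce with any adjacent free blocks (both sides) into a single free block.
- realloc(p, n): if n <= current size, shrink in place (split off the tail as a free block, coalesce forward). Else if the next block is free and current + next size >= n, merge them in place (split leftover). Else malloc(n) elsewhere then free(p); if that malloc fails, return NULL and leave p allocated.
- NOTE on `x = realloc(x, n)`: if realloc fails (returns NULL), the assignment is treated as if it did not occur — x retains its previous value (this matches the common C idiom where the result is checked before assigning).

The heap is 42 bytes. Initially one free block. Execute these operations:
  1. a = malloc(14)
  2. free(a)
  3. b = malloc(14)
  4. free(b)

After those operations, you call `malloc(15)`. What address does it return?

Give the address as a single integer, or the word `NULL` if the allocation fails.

Answer: 0

Derivation:
Op 1: a = malloc(14) -> a = 0; heap: [0-13 ALLOC][14-41 FREE]
Op 2: free(a) -> (freed a); heap: [0-41 FREE]
Op 3: b = malloc(14) -> b = 0; heap: [0-13 ALLOC][14-41 FREE]
Op 4: free(b) -> (freed b); heap: [0-41 FREE]
malloc(15): first-fit scan over [0-41 FREE] -> 0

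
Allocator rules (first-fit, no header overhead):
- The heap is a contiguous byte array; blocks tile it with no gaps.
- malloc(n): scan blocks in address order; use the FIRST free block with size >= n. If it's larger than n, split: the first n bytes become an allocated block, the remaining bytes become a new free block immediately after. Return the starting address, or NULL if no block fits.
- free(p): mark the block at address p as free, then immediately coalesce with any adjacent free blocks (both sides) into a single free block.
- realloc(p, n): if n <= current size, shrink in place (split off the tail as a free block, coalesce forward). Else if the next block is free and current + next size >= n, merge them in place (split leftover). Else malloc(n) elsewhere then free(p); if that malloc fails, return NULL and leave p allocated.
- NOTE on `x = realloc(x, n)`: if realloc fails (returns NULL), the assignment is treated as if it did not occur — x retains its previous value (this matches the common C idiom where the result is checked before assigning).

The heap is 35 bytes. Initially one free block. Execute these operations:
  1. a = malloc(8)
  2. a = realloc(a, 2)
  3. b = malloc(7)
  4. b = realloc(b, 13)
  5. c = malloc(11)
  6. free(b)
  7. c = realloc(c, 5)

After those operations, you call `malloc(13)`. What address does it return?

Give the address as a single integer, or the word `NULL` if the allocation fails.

Op 1: a = malloc(8) -> a = 0; heap: [0-7 ALLOC][8-34 FREE]
Op 2: a = realloc(a, 2) -> a = 0; heap: [0-1 ALLOC][2-34 FREE]
Op 3: b = malloc(7) -> b = 2; heap: [0-1 ALLOC][2-8 ALLOC][9-34 FREE]
Op 4: b = realloc(b, 13) -> b = 2; heap: [0-1 ALLOC][2-14 ALLOC][15-34 FREE]
Op 5: c = malloc(11) -> c = 15; heap: [0-1 ALLOC][2-14 ALLOC][15-25 ALLOC][26-34 FREE]
Op 6: free(b) -> (freed b); heap: [0-1 ALLOC][2-14 FREE][15-25 ALLOC][26-34 FREE]
Op 7: c = realloc(c, 5) -> c = 15; heap: [0-1 ALLOC][2-14 FREE][15-19 ALLOC][20-34 FREE]
malloc(13): first-fit scan over [0-1 ALLOC][2-14 FREE][15-19 ALLOC][20-34 FREE] -> 2

Answer: 2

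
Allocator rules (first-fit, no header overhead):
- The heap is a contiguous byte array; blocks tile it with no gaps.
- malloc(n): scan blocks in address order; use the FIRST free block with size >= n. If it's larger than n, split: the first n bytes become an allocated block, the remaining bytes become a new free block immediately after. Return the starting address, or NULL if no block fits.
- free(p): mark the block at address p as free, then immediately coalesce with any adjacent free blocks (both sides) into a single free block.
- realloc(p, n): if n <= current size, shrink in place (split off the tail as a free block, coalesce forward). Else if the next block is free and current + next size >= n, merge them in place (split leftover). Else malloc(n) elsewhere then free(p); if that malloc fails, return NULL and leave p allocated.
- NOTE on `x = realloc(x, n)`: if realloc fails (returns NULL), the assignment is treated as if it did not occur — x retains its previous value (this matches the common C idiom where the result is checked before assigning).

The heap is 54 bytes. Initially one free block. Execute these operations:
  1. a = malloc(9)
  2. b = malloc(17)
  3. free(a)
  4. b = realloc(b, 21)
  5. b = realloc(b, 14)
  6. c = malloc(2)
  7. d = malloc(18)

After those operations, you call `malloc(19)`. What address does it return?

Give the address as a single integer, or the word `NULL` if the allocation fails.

Op 1: a = malloc(9) -> a = 0; heap: [0-8 ALLOC][9-53 FREE]
Op 2: b = malloc(17) -> b = 9; heap: [0-8 ALLOC][9-25 ALLOC][26-53 FREE]
Op 3: free(a) -> (freed a); heap: [0-8 FREE][9-25 ALLOC][26-53 FREE]
Op 4: b = realloc(b, 21) -> b = 9; heap: [0-8 FREE][9-29 ALLOC][30-53 FREE]
Op 5: b = realloc(b, 14) -> b = 9; heap: [0-8 FREE][9-22 ALLOC][23-53 FREE]
Op 6: c = malloc(2) -> c = 0; heap: [0-1 ALLOC][2-8 FREE][9-22 ALLOC][23-53 FREE]
Op 7: d = malloc(18) -> d = 23; heap: [0-1 ALLOC][2-8 FREE][9-22 ALLOC][23-40 ALLOC][41-53 FREE]
malloc(19): first-fit scan over [0-1 ALLOC][2-8 FREE][9-22 ALLOC][23-40 ALLOC][41-53 FREE] -> NULL

Answer: NULL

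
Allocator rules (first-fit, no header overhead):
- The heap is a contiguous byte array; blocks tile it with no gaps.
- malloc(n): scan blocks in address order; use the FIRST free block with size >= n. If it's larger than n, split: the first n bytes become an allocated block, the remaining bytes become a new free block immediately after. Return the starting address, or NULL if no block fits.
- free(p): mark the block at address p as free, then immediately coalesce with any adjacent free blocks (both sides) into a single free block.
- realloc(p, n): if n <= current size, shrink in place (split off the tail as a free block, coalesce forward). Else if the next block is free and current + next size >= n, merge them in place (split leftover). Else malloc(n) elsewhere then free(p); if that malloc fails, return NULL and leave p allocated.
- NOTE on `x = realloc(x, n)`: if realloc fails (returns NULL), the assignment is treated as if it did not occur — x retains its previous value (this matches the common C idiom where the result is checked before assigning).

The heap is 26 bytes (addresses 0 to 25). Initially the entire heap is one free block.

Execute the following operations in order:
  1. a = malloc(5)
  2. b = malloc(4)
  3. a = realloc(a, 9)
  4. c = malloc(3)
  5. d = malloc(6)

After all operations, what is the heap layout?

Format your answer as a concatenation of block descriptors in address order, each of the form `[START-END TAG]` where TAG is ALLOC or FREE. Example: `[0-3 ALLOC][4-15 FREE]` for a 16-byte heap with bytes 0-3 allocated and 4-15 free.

Answer: [0-2 ALLOC][3-4 FREE][5-8 ALLOC][9-17 ALLOC][18-23 ALLOC][24-25 FREE]

Derivation:
Op 1: a = malloc(5) -> a = 0; heap: [0-4 ALLOC][5-25 FREE]
Op 2: b = malloc(4) -> b = 5; heap: [0-4 ALLOC][5-8 ALLOC][9-25 FREE]
Op 3: a = realloc(a, 9) -> a = 9; heap: [0-4 FREE][5-8 ALLOC][9-17 ALLOC][18-25 FREE]
Op 4: c = malloc(3) -> c = 0; heap: [0-2 ALLOC][3-4 FREE][5-8 ALLOC][9-17 ALLOC][18-25 FREE]
Op 5: d = malloc(6) -> d = 18; heap: [0-2 ALLOC][3-4 FREE][5-8 ALLOC][9-17 ALLOC][18-23 ALLOC][24-25 FREE]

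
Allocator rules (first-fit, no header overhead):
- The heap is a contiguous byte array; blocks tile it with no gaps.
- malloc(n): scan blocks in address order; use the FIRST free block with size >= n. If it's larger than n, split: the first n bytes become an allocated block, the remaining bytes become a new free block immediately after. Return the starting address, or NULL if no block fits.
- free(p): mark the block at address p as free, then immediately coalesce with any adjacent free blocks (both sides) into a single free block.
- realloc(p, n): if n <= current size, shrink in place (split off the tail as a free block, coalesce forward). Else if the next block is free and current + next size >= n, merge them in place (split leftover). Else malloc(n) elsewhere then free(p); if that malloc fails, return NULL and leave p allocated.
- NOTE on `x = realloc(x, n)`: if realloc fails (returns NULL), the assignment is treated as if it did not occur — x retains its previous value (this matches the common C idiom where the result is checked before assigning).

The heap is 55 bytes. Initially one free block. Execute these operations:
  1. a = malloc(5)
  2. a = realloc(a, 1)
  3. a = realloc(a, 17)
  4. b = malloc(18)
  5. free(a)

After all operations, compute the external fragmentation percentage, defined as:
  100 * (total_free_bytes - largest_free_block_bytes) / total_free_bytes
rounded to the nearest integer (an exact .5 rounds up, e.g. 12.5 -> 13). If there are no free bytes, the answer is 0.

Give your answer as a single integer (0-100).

Answer: 46

Derivation:
Op 1: a = malloc(5) -> a = 0; heap: [0-4 ALLOC][5-54 FREE]
Op 2: a = realloc(a, 1) -> a = 0; heap: [0-0 ALLOC][1-54 FREE]
Op 3: a = realloc(a, 17) -> a = 0; heap: [0-16 ALLOC][17-54 FREE]
Op 4: b = malloc(18) -> b = 17; heap: [0-16 ALLOC][17-34 ALLOC][35-54 FREE]
Op 5: free(a) -> (freed a); heap: [0-16 FREE][17-34 ALLOC][35-54 FREE]
Free blocks: [17 20] total_free=37 largest=20 -> 100*(37-20)/37 = 1700/37 ≈ 45.946 -> rounds to 46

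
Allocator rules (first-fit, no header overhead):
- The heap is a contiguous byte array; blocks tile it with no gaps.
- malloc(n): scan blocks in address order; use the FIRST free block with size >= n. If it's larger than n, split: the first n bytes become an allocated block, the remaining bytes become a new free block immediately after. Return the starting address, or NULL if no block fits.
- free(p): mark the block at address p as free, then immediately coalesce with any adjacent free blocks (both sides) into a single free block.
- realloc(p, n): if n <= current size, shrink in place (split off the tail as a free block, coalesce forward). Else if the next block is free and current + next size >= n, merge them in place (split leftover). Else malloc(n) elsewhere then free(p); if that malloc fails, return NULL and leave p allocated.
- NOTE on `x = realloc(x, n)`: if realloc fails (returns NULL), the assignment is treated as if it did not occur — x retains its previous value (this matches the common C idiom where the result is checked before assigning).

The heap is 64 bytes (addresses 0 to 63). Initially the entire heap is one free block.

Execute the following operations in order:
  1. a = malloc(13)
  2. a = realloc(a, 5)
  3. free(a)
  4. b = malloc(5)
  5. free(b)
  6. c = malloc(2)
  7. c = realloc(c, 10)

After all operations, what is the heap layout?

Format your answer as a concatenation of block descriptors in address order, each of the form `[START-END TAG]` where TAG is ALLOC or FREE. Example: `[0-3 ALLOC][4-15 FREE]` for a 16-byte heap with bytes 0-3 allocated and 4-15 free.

Answer: [0-9 ALLOC][10-63 FREE]

Derivation:
Op 1: a = malloc(13) -> a = 0; heap: [0-12 ALLOC][13-63 FREE]
Op 2: a = realloc(a, 5) -> a = 0; heap: [0-4 ALLOC][5-63 FREE]
Op 3: free(a) -> (freed a); heap: [0-63 FREE]
Op 4: b = malloc(5) -> b = 0; heap: [0-4 ALLOC][5-63 FREE]
Op 5: free(b) -> (freed b); heap: [0-63 FREE]
Op 6: c = malloc(2) -> c = 0; heap: [0-1 ALLOC][2-63 FREE]
Op 7: c = realloc(c, 10) -> c = 0; heap: [0-9 ALLOC][10-63 FREE]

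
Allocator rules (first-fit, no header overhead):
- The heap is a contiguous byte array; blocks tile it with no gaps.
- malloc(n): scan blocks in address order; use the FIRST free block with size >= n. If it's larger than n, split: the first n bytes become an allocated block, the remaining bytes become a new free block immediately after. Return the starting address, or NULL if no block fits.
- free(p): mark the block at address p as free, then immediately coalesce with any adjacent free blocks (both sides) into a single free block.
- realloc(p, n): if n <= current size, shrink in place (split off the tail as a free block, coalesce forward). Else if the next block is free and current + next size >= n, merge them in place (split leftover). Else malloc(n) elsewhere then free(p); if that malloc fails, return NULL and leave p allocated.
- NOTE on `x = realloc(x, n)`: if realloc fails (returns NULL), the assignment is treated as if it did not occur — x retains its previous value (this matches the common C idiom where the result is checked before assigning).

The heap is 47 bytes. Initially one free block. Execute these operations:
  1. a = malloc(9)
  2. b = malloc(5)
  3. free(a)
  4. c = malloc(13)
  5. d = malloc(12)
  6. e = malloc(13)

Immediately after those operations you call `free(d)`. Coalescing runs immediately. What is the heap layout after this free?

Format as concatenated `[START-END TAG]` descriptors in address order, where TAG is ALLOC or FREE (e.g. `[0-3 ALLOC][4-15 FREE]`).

Answer: [0-8 FREE][9-13 ALLOC][14-26 ALLOC][27-46 FREE]

Derivation:
Op 1: a = malloc(9) -> a = 0; heap: [0-8 ALLOC][9-46 FREE]
Op 2: b = malloc(5) -> b = 9; heap: [0-8 ALLOC][9-13 ALLOC][14-46 FREE]
Op 3: free(a) -> (freed a); heap: [0-8 FREE][9-13 ALLOC][14-46 FREE]
Op 4: c = malloc(13) -> c = 14; heap: [0-8 FREE][9-13 ALLOC][14-26 ALLOC][27-46 FREE]
Op 5: d = malloc(12) -> d = 27; heap: [0-8 FREE][9-13 ALLOC][14-26 ALLOC][27-38 ALLOC][39-46 FREE]
Op 6: e = malloc(13) -> e = NULL; heap: [0-8 FREE][9-13 ALLOC][14-26 ALLOC][27-38 ALLOC][39-46 FREE]
free(d): d = 27 -> block [27-38 ALLOC]; mark free, coalesce with adjacent free neighbors -> [0-8 FREE][9-13 ALLOC][14-26 ALLOC][27-46 FREE]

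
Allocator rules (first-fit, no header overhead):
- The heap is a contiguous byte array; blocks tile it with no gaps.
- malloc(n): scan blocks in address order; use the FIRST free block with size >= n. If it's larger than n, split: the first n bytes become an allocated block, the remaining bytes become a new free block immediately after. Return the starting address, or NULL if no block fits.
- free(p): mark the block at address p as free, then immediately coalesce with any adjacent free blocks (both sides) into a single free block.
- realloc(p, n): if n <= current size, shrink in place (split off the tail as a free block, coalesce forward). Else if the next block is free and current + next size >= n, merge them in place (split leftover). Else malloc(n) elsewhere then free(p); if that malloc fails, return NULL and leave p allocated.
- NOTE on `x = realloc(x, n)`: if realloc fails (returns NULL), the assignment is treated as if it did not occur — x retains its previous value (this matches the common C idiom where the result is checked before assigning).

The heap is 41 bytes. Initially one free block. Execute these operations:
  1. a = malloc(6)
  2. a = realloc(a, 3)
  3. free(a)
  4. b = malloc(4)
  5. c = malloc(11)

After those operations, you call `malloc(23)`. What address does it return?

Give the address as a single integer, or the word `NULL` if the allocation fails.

Op 1: a = malloc(6) -> a = 0; heap: [0-5 ALLOC][6-40 FREE]
Op 2: a = realloc(a, 3) -> a = 0; heap: [0-2 ALLOC][3-40 FREE]
Op 3: free(a) -> (freed a); heap: [0-40 FREE]
Op 4: b = malloc(4) -> b = 0; heap: [0-3 ALLOC][4-40 FREE]
Op 5: c = malloc(11) -> c = 4; heap: [0-3 ALLOC][4-14 ALLOC][15-40 FREE]
malloc(23): first-fit scan over [0-3 ALLOC][4-14 ALLOC][15-40 FREE] -> 15

Answer: 15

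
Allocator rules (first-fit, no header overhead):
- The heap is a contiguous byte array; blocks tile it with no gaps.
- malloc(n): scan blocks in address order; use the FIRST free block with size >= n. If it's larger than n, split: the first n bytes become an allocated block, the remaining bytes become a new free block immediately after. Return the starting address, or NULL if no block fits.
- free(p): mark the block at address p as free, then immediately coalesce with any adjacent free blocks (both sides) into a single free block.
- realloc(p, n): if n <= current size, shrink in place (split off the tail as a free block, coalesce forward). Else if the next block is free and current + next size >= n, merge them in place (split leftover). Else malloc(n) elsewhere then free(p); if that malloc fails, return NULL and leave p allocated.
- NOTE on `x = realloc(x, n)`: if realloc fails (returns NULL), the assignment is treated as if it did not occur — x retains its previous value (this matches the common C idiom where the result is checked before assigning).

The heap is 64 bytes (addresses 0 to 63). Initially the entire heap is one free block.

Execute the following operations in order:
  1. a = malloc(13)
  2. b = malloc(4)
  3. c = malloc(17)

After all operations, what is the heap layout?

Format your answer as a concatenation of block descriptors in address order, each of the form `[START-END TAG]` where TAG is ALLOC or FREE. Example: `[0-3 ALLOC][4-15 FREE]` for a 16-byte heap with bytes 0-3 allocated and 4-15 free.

Op 1: a = malloc(13) -> a = 0; heap: [0-12 ALLOC][13-63 FREE]
Op 2: b = malloc(4) -> b = 13; heap: [0-12 ALLOC][13-16 ALLOC][17-63 FREE]
Op 3: c = malloc(17) -> c = 17; heap: [0-12 ALLOC][13-16 ALLOC][17-33 ALLOC][34-63 FREE]

Answer: [0-12 ALLOC][13-16 ALLOC][17-33 ALLOC][34-63 FREE]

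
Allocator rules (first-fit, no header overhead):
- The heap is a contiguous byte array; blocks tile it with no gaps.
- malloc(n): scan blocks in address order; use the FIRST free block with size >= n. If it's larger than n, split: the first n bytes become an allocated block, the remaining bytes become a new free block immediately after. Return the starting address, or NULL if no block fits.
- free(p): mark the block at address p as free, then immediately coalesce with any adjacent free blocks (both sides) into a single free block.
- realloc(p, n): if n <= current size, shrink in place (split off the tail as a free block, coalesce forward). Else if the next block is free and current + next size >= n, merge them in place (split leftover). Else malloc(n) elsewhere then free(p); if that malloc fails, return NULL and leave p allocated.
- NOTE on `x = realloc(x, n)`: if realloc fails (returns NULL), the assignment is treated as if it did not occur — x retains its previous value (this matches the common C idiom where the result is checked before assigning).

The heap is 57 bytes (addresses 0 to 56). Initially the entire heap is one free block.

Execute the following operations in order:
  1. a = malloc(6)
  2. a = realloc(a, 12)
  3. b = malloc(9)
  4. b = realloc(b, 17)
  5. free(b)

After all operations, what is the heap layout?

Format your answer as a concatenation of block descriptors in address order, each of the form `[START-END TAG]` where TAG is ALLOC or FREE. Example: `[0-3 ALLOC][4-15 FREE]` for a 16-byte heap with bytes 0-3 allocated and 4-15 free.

Answer: [0-11 ALLOC][12-56 FREE]

Derivation:
Op 1: a = malloc(6) -> a = 0; heap: [0-5 ALLOC][6-56 FREE]
Op 2: a = realloc(a, 12) -> a = 0; heap: [0-11 ALLOC][12-56 FREE]
Op 3: b = malloc(9) -> b = 12; heap: [0-11 ALLOC][12-20 ALLOC][21-56 FREE]
Op 4: b = realloc(b, 17) -> b = 12; heap: [0-11 ALLOC][12-28 ALLOC][29-56 FREE]
Op 5: free(b) -> (freed b); heap: [0-11 ALLOC][12-56 FREE]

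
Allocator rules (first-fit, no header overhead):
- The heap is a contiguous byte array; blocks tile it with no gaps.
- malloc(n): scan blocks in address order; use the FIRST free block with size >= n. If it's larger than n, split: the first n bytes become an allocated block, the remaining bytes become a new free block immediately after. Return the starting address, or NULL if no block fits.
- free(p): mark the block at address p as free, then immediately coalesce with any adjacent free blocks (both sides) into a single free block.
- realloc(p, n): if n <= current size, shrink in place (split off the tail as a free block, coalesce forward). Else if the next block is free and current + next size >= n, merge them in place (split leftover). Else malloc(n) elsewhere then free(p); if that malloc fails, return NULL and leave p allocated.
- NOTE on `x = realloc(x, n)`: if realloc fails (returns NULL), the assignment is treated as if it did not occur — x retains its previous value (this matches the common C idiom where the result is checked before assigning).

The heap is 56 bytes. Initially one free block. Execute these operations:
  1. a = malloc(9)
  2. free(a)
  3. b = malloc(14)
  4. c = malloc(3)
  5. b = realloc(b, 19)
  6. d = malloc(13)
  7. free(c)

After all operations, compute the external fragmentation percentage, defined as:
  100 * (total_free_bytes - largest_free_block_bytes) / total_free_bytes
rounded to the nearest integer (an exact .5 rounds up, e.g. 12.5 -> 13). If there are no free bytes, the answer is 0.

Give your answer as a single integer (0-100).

Op 1: a = malloc(9) -> a = 0; heap: [0-8 ALLOC][9-55 FREE]
Op 2: free(a) -> (freed a); heap: [0-55 FREE]
Op 3: b = malloc(14) -> b = 0; heap: [0-13 ALLOC][14-55 FREE]
Op 4: c = malloc(3) -> c = 14; heap: [0-13 ALLOC][14-16 ALLOC][17-55 FREE]
Op 5: b = realloc(b, 19) -> b = 17; heap: [0-13 FREE][14-16 ALLOC][17-35 ALLOC][36-55 FREE]
Op 6: d = malloc(13) -> d = 0; heap: [0-12 ALLOC][13-13 FREE][14-16 ALLOC][17-35 ALLOC][36-55 FREE]
Op 7: free(c) -> (freed c); heap: [0-12 ALLOC][13-16 FREE][17-35 ALLOC][36-55 FREE]
Free blocks: [4 20] total_free=24 largest=20 -> 100*(24-20)/24 = 400/24 ≈ 16.667 -> rounds to 17

Answer: 17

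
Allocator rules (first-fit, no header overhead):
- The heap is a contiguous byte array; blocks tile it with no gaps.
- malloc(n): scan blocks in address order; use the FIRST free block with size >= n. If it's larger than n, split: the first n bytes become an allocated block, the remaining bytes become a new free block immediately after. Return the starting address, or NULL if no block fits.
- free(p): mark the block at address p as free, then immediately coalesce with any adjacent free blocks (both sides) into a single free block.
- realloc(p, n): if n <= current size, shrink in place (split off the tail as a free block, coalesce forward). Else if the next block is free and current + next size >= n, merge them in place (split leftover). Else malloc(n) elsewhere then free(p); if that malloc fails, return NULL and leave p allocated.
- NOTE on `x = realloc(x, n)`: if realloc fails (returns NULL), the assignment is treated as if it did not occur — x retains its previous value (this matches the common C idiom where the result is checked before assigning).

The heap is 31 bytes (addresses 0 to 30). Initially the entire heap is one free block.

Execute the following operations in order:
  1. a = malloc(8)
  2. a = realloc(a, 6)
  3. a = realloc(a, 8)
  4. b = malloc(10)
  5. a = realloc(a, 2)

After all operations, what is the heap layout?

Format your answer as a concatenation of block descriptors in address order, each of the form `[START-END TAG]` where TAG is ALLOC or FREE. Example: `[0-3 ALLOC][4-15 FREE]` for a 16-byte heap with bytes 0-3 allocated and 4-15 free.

Answer: [0-1 ALLOC][2-7 FREE][8-17 ALLOC][18-30 FREE]

Derivation:
Op 1: a = malloc(8) -> a = 0; heap: [0-7 ALLOC][8-30 FREE]
Op 2: a = realloc(a, 6) -> a = 0; heap: [0-5 ALLOC][6-30 FREE]
Op 3: a = realloc(a, 8) -> a = 0; heap: [0-7 ALLOC][8-30 FREE]
Op 4: b = malloc(10) -> b = 8; heap: [0-7 ALLOC][8-17 ALLOC][18-30 FREE]
Op 5: a = realloc(a, 2) -> a = 0; heap: [0-1 ALLOC][2-7 FREE][8-17 ALLOC][18-30 FREE]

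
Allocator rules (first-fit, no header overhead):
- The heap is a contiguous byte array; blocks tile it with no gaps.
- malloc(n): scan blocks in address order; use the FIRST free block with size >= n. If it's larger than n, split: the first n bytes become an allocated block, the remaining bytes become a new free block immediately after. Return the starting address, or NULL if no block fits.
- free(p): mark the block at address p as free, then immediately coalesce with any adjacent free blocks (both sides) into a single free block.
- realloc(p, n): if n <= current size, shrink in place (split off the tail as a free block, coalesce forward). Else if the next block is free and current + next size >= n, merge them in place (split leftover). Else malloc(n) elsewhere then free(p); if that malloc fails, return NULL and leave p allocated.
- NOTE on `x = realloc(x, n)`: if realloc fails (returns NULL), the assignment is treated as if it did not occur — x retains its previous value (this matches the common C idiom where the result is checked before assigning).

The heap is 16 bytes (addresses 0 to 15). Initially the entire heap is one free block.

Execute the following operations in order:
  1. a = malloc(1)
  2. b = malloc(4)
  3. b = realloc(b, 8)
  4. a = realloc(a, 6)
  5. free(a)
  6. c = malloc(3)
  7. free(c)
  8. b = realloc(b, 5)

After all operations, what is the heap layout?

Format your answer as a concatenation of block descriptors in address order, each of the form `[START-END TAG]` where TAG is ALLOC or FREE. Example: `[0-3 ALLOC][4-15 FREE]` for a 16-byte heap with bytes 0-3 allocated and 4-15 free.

Answer: [0-0 FREE][1-5 ALLOC][6-15 FREE]

Derivation:
Op 1: a = malloc(1) -> a = 0; heap: [0-0 ALLOC][1-15 FREE]
Op 2: b = malloc(4) -> b = 1; heap: [0-0 ALLOC][1-4 ALLOC][5-15 FREE]
Op 3: b = realloc(b, 8) -> b = 1; heap: [0-0 ALLOC][1-8 ALLOC][9-15 FREE]
Op 4: a = realloc(a, 6) -> a = 9; heap: [0-0 FREE][1-8 ALLOC][9-14 ALLOC][15-15 FREE]
Op 5: free(a) -> (freed a); heap: [0-0 FREE][1-8 ALLOC][9-15 FREE]
Op 6: c = malloc(3) -> c = 9; heap: [0-0 FREE][1-8 ALLOC][9-11 ALLOC][12-15 FREE]
Op 7: free(c) -> (freed c); heap: [0-0 FREE][1-8 ALLOC][9-15 FREE]
Op 8: b = realloc(b, 5) -> b = 1; heap: [0-0 FREE][1-5 ALLOC][6-15 FREE]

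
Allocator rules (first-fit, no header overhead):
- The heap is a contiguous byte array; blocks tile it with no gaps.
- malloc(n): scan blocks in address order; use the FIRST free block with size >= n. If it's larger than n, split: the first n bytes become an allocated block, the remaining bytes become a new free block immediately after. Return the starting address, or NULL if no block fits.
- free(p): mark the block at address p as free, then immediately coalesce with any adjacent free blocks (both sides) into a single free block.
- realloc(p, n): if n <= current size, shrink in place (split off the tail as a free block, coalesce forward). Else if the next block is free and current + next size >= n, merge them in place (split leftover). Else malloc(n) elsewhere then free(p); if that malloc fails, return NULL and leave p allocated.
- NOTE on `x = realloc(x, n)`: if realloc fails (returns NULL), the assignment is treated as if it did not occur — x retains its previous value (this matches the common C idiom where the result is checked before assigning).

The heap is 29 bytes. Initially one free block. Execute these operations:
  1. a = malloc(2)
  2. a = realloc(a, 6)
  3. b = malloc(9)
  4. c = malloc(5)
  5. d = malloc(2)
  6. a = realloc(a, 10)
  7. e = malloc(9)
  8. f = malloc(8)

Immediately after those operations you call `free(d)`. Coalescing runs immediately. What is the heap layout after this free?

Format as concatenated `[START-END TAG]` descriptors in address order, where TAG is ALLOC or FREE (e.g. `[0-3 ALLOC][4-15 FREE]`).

Answer: [0-5 ALLOC][6-14 ALLOC][15-19 ALLOC][20-28 FREE]

Derivation:
Op 1: a = malloc(2) -> a = 0; heap: [0-1 ALLOC][2-28 FREE]
Op 2: a = realloc(a, 6) -> a = 0; heap: [0-5 ALLOC][6-28 FREE]
Op 3: b = malloc(9) -> b = 6; heap: [0-5 ALLOC][6-14 ALLOC][15-28 FREE]
Op 4: c = malloc(5) -> c = 15; heap: [0-5 ALLOC][6-14 ALLOC][15-19 ALLOC][20-28 FREE]
Op 5: d = malloc(2) -> d = 20; heap: [0-5 ALLOC][6-14 ALLOC][15-19 ALLOC][20-21 ALLOC][22-28 FREE]
Op 6: a = realloc(a, 10) -> NULL (a unchanged); heap: [0-5 ALLOC][6-14 ALLOC][15-19 ALLOC][20-21 ALLOC][22-28 FREE]
Op 7: e = malloc(9) -> e = NULL; heap: [0-5 ALLOC][6-14 ALLOC][15-19 ALLOC][20-21 ALLOC][22-28 FREE]
Op 8: f = malloc(8) -> f = NULL; heap: [0-5 ALLOC][6-14 ALLOC][15-19 ALLOC][20-21 ALLOC][22-28 FREE]
free(d): d = 20 -> block [20-21 ALLOC]; mark free, coalesce with adjacent free neighbors -> [0-5 ALLOC][6-14 ALLOC][15-19 ALLOC][20-28 FREE]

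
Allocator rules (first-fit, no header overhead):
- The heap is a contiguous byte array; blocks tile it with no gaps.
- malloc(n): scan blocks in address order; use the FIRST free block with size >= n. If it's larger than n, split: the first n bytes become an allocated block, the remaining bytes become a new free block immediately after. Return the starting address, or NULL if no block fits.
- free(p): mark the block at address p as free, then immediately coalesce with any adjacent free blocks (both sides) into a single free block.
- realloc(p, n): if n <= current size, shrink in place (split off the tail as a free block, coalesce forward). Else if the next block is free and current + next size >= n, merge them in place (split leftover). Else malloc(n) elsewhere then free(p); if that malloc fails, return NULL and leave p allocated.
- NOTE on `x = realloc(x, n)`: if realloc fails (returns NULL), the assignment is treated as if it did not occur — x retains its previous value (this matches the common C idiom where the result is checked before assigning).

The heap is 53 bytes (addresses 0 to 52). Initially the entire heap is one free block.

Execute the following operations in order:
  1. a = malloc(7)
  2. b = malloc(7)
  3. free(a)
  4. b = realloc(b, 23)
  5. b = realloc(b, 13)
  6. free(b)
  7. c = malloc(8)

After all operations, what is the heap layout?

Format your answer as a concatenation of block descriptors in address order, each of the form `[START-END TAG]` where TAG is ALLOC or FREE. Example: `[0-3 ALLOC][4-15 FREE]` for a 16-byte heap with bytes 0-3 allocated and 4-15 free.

Answer: [0-7 ALLOC][8-52 FREE]

Derivation:
Op 1: a = malloc(7) -> a = 0; heap: [0-6 ALLOC][7-52 FREE]
Op 2: b = malloc(7) -> b = 7; heap: [0-6 ALLOC][7-13 ALLOC][14-52 FREE]
Op 3: free(a) -> (freed a); heap: [0-6 FREE][7-13 ALLOC][14-52 FREE]
Op 4: b = realloc(b, 23) -> b = 7; heap: [0-6 FREE][7-29 ALLOC][30-52 FREE]
Op 5: b = realloc(b, 13) -> b = 7; heap: [0-6 FREE][7-19 ALLOC][20-52 FREE]
Op 6: free(b) -> (freed b); heap: [0-52 FREE]
Op 7: c = malloc(8) -> c = 0; heap: [0-7 ALLOC][8-52 FREE]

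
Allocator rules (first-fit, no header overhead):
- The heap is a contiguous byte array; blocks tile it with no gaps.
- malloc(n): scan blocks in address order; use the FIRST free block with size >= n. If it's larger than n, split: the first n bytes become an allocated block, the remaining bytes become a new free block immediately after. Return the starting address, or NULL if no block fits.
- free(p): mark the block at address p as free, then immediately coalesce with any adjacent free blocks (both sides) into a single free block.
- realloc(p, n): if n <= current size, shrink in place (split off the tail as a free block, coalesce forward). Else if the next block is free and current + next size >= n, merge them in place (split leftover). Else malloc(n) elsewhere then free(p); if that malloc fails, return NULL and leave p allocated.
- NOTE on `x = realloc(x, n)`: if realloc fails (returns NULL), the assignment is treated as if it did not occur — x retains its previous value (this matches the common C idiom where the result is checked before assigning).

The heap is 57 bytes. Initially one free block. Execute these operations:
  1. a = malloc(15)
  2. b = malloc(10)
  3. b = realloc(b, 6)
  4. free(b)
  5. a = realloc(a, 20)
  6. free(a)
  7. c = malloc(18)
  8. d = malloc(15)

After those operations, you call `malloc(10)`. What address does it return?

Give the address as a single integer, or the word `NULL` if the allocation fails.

Answer: 33

Derivation:
Op 1: a = malloc(15) -> a = 0; heap: [0-14 ALLOC][15-56 FREE]
Op 2: b = malloc(10) -> b = 15; heap: [0-14 ALLOC][15-24 ALLOC][25-56 FREE]
Op 3: b = realloc(b, 6) -> b = 15; heap: [0-14 ALLOC][15-20 ALLOC][21-56 FREE]
Op 4: free(b) -> (freed b); heap: [0-14 ALLOC][15-56 FREE]
Op 5: a = realloc(a, 20) -> a = 0; heap: [0-19 ALLOC][20-56 FREE]
Op 6: free(a) -> (freed a); heap: [0-56 FREE]
Op 7: c = malloc(18) -> c = 0; heap: [0-17 ALLOC][18-56 FREE]
Op 8: d = malloc(15) -> d = 18; heap: [0-17 ALLOC][18-32 ALLOC][33-56 FREE]
malloc(10): first-fit scan over [0-17 ALLOC][18-32 ALLOC][33-56 FREE] -> 33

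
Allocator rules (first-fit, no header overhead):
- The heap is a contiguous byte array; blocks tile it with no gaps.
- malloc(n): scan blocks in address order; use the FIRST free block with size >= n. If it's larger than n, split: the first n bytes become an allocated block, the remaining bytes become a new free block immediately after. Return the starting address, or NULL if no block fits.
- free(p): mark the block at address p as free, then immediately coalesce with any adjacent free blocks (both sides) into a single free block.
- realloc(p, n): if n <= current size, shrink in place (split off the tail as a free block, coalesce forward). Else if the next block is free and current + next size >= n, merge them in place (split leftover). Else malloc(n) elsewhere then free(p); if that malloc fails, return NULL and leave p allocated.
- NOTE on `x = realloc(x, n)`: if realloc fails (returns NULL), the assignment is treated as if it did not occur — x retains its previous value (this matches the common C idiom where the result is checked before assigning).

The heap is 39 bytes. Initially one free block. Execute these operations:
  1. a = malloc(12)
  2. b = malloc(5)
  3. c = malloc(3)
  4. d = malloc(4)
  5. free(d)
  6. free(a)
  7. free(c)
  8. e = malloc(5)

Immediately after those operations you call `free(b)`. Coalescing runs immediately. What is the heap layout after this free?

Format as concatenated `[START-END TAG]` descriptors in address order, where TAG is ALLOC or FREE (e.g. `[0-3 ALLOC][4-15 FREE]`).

Answer: [0-4 ALLOC][5-38 FREE]

Derivation:
Op 1: a = malloc(12) -> a = 0; heap: [0-11 ALLOC][12-38 FREE]
Op 2: b = malloc(5) -> b = 12; heap: [0-11 ALLOC][12-16 ALLOC][17-38 FREE]
Op 3: c = malloc(3) -> c = 17; heap: [0-11 ALLOC][12-16 ALLOC][17-19 ALLOC][20-38 FREE]
Op 4: d = malloc(4) -> d = 20; heap: [0-11 ALLOC][12-16 ALLOC][17-19 ALLOC][20-23 ALLOC][24-38 FREE]
Op 5: free(d) -> (freed d); heap: [0-11 ALLOC][12-16 ALLOC][17-19 ALLOC][20-38 FREE]
Op 6: free(a) -> (freed a); heap: [0-11 FREE][12-16 ALLOC][17-19 ALLOC][20-38 FREE]
Op 7: free(c) -> (freed c); heap: [0-11 FREE][12-16 ALLOC][17-38 FREE]
Op 8: e = malloc(5) -> e = 0; heap: [0-4 ALLOC][5-11 FREE][12-16 ALLOC][17-38 FREE]
free(b): b = 12 -> block [12-16 ALLOC]; mark free, coalesce with adjacent free neighbors -> [0-4 ALLOC][5-38 FREE]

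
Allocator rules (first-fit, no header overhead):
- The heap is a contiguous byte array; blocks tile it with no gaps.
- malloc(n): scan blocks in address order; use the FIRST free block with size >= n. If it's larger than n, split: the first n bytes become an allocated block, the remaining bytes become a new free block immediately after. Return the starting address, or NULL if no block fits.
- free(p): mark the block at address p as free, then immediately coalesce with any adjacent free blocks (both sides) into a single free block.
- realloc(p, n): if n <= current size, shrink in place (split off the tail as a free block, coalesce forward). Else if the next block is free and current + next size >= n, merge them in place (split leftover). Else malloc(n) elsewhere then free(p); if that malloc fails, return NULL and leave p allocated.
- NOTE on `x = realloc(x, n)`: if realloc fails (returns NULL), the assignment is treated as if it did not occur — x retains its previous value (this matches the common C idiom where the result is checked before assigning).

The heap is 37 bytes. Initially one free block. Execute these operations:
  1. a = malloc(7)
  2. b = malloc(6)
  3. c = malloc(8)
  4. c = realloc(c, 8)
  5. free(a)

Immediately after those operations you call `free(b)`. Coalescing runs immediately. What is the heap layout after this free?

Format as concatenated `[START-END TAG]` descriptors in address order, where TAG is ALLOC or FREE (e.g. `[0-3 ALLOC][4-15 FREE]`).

Op 1: a = malloc(7) -> a = 0; heap: [0-6 ALLOC][7-36 FREE]
Op 2: b = malloc(6) -> b = 7; heap: [0-6 ALLOC][7-12 ALLOC][13-36 FREE]
Op 3: c = malloc(8) -> c = 13; heap: [0-6 ALLOC][7-12 ALLOC][13-20 ALLOC][21-36 FREE]
Op 4: c = realloc(c, 8) -> c = 13; heap: [0-6 ALLOC][7-12 ALLOC][13-20 ALLOC][21-36 FREE]
Op 5: free(a) -> (freed a); heap: [0-6 FREE][7-12 ALLOC][13-20 ALLOC][21-36 FREE]
free(b): b = 7 -> block [7-12 ALLOC]; mark free, coalesce with adjacent free neighbors -> [0-12 FREE][13-20 ALLOC][21-36 FREE]

Answer: [0-12 FREE][13-20 ALLOC][21-36 FREE]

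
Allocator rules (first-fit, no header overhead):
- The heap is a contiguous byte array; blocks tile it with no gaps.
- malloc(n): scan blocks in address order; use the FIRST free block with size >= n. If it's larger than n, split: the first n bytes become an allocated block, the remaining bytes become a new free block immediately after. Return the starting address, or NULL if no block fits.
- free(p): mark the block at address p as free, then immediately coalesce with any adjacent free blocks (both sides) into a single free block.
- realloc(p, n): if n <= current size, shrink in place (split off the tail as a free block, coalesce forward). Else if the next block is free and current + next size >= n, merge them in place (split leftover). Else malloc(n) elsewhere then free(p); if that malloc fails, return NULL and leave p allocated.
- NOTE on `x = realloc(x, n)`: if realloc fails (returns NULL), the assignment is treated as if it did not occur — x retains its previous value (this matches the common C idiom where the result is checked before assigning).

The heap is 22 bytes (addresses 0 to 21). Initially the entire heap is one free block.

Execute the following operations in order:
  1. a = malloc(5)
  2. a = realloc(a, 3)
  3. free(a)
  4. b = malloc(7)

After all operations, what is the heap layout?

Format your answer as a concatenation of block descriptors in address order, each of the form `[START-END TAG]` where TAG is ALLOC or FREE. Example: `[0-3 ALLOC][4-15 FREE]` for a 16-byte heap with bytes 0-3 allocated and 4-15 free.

Op 1: a = malloc(5) -> a = 0; heap: [0-4 ALLOC][5-21 FREE]
Op 2: a = realloc(a, 3) -> a = 0; heap: [0-2 ALLOC][3-21 FREE]
Op 3: free(a) -> (freed a); heap: [0-21 FREE]
Op 4: b = malloc(7) -> b = 0; heap: [0-6 ALLOC][7-21 FREE]

Answer: [0-6 ALLOC][7-21 FREE]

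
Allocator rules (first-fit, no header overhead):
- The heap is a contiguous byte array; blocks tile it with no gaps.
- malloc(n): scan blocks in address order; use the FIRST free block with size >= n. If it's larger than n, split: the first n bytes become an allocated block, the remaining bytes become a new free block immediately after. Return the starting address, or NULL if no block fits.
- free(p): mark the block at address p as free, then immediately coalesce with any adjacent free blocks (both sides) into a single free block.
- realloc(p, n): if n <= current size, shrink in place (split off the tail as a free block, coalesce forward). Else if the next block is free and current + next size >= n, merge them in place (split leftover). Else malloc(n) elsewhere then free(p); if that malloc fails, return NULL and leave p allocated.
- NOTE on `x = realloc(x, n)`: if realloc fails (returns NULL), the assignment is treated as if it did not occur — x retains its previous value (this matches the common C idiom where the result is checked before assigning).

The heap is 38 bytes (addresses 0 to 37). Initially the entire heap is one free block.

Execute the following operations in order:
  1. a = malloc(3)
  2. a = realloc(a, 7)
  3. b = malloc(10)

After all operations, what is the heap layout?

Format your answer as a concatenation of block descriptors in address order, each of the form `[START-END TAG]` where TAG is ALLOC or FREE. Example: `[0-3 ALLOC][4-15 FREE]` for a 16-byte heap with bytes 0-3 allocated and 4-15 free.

Answer: [0-6 ALLOC][7-16 ALLOC][17-37 FREE]

Derivation:
Op 1: a = malloc(3) -> a = 0; heap: [0-2 ALLOC][3-37 FREE]
Op 2: a = realloc(a, 7) -> a = 0; heap: [0-6 ALLOC][7-37 FREE]
Op 3: b = malloc(10) -> b = 7; heap: [0-6 ALLOC][7-16 ALLOC][17-37 FREE]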